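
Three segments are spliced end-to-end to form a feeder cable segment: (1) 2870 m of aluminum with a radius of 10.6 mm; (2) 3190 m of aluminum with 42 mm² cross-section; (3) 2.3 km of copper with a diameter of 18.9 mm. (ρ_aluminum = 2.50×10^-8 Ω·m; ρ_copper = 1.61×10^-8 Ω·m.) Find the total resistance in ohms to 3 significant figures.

2.23 Ω

Seg 1: A = πr² = π(1.0600e-02 m)² = 3.530e-04 m²
R_1 = (2.50×10^-8)(2870)/(3.530e-04) = 0.2033 Ω
Seg 2: A = 42 mm² = 4.200e-05 m²
R_2 = (2.50×10^-8)(3190)/(4.200e-05) = 1.899 Ω
Seg 3: A = π(d/2)² = π(9.4500e-03 m)² = 2.806e-04 m²
R_3 = (1.61×10^-8)(2300)/(2.806e-04) = 0.132 Ω
R_total = R_1 + R_2 + R_3 = 2.23 Ω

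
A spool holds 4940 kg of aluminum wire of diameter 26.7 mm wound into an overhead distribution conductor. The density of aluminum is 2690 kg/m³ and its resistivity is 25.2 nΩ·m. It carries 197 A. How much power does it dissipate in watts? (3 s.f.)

5730 W

ρ = 25.2 nΩ·m = 2.52×10^-8 Ω·m
A = π(d/2)² = π(1.3350e-02 m)² = 5.5990e-04 m²
L = m/(density·A) = 4940/(2690×5.5990e-04) = 3280 m
R = ρL/A = (2.52×10^-8)(3280)/(5.5990e-04) = 0.1476 Ω
P = I²R = (197)² × 0.1476 = 5730 W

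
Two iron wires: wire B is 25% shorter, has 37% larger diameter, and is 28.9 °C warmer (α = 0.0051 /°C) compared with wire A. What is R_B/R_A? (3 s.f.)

0.458

R ∝ ρL/d² with ρ ∝ (1+αΔT), so R_B/R_A = (1 − 25/100) × (1 + 37/100)⁻² × (1 + 0.0051×28.9)
= 0.75 × 0.5328 × 1.147 = 0.458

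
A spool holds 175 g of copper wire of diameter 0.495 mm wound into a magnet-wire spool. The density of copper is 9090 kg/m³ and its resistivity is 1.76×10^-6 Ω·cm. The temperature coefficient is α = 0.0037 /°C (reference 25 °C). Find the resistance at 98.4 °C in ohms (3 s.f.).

ρ = 1.76×10^-6 Ω·cm = 1.76×10^-8 Ω·m
A = π(d/2)² = π(2.4750e-04 m)² = 1.9244e-07 m²
L = m/(density·A) = 0.175/(9090×1.9244e-07) = 100 m
R = ρL/A = (1.76×10^-8)(100)/(1.9244e-07) = 9.149 Ω
R(98.4 °C) = 9.149 × (1 + 0.0037×73.4) = 11.6 Ω

11.6 Ω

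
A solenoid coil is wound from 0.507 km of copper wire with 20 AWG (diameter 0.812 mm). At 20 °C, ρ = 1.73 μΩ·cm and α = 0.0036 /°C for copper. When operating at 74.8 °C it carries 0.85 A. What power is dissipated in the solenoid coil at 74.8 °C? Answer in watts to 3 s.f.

14.7 W

ρ = 1.73 μΩ·cm = 1.73×10^-8 Ω·m
A = π(0.812/2 mm)² = π(4.0600e-04 m)² = 5.178e-07 m²
R₍20₎ = ρL/A = (1.73×10^-8)(507)/(5.178e-07) = 16.94 Ω
R₍74.8₎ = R₍20₎(1 + αΔT) = 16.94 × (1 + 0.0036×54.8) = 20.28 Ω
P = I²R = (0.85)² × 20.28 = 14.7 W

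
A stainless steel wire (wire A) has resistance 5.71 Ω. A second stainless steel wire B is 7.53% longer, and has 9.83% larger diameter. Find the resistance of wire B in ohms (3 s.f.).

5.09 Ω

R ∝ L/d², so R_B/R_A = (1 + 7.53/100) × (1 + 9.83/100)⁻²
= 1.075 × 0.829 = 0.8914
R_B = 0.8914 × 5.71 = 5.09 Ω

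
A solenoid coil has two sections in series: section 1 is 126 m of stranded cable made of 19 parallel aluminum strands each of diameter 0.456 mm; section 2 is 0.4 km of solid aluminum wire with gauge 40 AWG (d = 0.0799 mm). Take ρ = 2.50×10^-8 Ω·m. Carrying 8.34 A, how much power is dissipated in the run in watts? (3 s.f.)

Section 1: A_strand = π(2.2800e-04)² = 1.633e-07 m²; R₁ = ρL/(N·A_s) = (2.50×10^-8)(126)/(19×1.633e-07) = 1.015 Ω
Section 2: A = π(0.0799/2 mm)² = π(3.9950e-05 m)² = 5.014e-09 m²
R₂ = (2.50×10^-8)(400)/(5.014e-09) = 1994 Ω
R = R₁ + R₂ = 1995 Ω
P = I²R = (8.34)² × 1995 = 1.39×10^5 W

1.39×10^5 W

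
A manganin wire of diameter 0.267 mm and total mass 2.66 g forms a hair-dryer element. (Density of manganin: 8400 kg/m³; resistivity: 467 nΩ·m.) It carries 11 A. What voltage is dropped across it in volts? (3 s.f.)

519 V

ρ = 467 nΩ·m = 4.67×10^-7 Ω·m
A = π(d/2)² = π(1.3350e-04 m)² = 5.5990e-08 m²
L = m/(density·A) = 0.00266/(8400×5.5990e-08) = 5.656 m
R = ρL/A = (4.67×10^-7)(5.656)/(5.5990e-08) = 47.17 Ω
V = IR = 11 × 47.17 = 519 V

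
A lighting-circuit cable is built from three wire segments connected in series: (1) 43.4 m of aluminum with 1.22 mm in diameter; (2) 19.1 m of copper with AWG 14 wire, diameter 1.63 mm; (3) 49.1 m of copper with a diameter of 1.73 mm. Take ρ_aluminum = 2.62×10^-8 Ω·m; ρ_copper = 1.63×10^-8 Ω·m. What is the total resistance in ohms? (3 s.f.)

1.46 Ω

Seg 1: A = π(d/2)² = π(6.1000e-04 m)² = 1.169e-06 m²
R_1 = (2.62×10^-8)(43.4)/(1.169e-06) = 0.9727 Ω
Seg 2: A = π(1.63/2 mm)² = π(8.1500e-04 m)² = 2.087e-06 m²
R_2 = (1.63×10^-8)(19.1)/(2.087e-06) = 0.1492 Ω
Seg 3: A = π(d/2)² = π(8.6500e-04 m)² = 2.351e-06 m²
R_3 = (1.63×10^-8)(49.1)/(2.351e-06) = 0.3405 Ω
R_total = R_1 + R_2 + R_3 = 1.46 Ω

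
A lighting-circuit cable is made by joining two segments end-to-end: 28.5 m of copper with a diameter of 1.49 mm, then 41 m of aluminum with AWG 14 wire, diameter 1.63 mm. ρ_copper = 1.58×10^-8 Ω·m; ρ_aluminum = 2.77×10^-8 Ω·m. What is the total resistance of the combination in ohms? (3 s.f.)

Segment 1: A = π(d/2)² = π(7.4500e-04 m)² = 1.744e-06 m²
R₁ = ρL/A = (1.58×10^-8)(28.5)/(1.744e-06) = 0.2582 Ω
Segment 2: A = π(1.63/2 mm)² = π(8.1500e-04 m)² = 2.087e-06 m²
R₂ = (2.77×10^-8)(41)/(2.087e-06) = 0.5443 Ω
R = R₁ + R₂ = 0.802 Ω

0.802 Ω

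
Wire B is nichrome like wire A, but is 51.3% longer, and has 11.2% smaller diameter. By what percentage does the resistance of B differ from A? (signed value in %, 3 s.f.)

R ∝ L/d², so R_B/R_A = (1 + 51.3/100) × (1 − 11.2/100)⁻²
= 1.513 × 1.268 = 1.919
(R_B − R_A)/R_A = 1.919 − 1 = 91.9%

91.9%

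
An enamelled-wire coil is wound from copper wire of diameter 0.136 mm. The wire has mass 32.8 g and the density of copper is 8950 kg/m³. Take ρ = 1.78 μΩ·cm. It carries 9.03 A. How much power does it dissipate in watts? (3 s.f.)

ρ = 1.78 μΩ·cm = 1.78×10^-8 Ω·m
A = π(d/2)² = π(6.8000e-05 m)² = 1.4527e-08 m²
L = m/(density·A) = 0.0328/(8950×1.4527e-08) = 252.3 m
R = ρL/A = (1.78×10^-8)(252.3)/(1.4527e-08) = 309.1 Ω
P = I²R = (9.03)² × 309.1 = 25200 W

25200 W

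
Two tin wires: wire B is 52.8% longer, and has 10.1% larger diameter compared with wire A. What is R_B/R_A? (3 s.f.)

R ∝ L/d², so R_B/R_A = (1 + 52.8/100) × (1 + 10.1/100)⁻²
= 1.528 × 0.8249 = 1.26

1.26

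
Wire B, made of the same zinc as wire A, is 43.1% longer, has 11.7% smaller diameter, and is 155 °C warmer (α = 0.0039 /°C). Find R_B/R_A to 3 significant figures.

2.94

R ∝ ρL/d² with ρ ∝ (1+αΔT), so R_B/R_A = (1 + 43.1/100) × (1 − 11.7/100)⁻² × (1 + 0.0039×155)
= 1.431 × 1.283 × 1.605 = 2.94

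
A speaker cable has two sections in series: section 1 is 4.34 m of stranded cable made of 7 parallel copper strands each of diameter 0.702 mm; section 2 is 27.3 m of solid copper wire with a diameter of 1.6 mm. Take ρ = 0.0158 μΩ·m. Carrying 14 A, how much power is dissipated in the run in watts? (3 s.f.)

ρ = 0.0158 μΩ·m = 1.58×10^-8 Ω·m
Section 1: A_strand = π(3.5100e-04)² = 3.870e-07 m²; R₁ = ρL/(N·A_s) = (1.58×10^-8)(4.34)/(7×3.870e-07) = 0.02531 Ω
Section 2: A = π(d/2)² = π(8.0000e-04 m)² = 2.011e-06 m²
R₂ = (1.58×10^-8)(27.3)/(2.011e-06) = 0.2145 Ω
R = R₁ + R₂ = 0.2398 Ω
P = I²R = (14)² × 0.2398 = 47.0 W

47.0 W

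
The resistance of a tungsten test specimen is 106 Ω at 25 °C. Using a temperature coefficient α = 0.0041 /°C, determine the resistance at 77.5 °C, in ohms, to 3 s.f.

129 Ω

ΔT = 77.5 − 25 = 52.5 °C
R = R₀(1 + αΔT) = 106 × (1 + 0.0041×52.5) = 106 × 1.215 = 129 Ω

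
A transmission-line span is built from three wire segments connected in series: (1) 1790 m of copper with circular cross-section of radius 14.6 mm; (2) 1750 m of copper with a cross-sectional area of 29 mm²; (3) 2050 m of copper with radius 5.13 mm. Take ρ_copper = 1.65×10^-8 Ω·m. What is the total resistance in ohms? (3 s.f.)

1.45 Ω

Seg 1: A = πr² = π(1.4600e-02 m)² = 6.697e-04 m²
R_1 = (1.65×10^-8)(1790)/(6.697e-04) = 0.0441 Ω
Seg 2: A = 29 mm² = 2.900e-05 m²
R_2 = (1.65×10^-8)(1750)/(2.900e-05) = 0.9957 Ω
Seg 3: A = πr² = π(5.1300e-03 m)² = 8.268e-05 m²
R_3 = (1.65×10^-8)(2050)/(8.268e-05) = 0.4091 Ω
R_total = R_1 + R_2 + R_3 = 1.45 Ω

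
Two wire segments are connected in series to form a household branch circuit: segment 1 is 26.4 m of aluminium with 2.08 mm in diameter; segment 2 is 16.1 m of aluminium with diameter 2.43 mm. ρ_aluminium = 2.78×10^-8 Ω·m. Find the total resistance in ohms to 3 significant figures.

0.312 Ω

Segment 1: A = π(d/2)² = π(1.0400e-03 m)² = 3.398e-06 m²
R₁ = ρL/A = (2.78×10^-8)(26.4)/(3.398e-06) = 0.216 Ω
Segment 2: A = π(d/2)² = π(1.2150e-03 m)² = 4.638e-06 m²
R₂ = (2.78×10^-8)(16.1)/(4.638e-06) = 0.09651 Ω
R = R₁ + R₂ = 0.312 Ω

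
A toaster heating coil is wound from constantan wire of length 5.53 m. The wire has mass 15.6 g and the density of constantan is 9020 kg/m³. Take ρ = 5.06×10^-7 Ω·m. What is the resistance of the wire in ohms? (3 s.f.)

A = m/(density·L) = 0.0156/(9020×5.53) = 3.1275e-07 m²
R = ρL/A = (5.06×10^-7)(5.53)/(3.1275e-07) = 8.95 Ω

8.95 Ω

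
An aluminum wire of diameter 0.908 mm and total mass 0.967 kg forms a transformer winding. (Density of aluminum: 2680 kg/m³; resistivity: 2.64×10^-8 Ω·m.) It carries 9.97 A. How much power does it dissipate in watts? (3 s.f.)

2260 W

A = π(d/2)² = π(4.5400e-04 m)² = 6.4753e-07 m²
L = m/(density·A) = 0.967/(2680×6.4753e-07) = 557.2 m
R = ρL/A = (2.64×10^-8)(557.2)/(6.4753e-07) = 22.72 Ω
P = I²R = (9.97)² × 22.72 = 2260 W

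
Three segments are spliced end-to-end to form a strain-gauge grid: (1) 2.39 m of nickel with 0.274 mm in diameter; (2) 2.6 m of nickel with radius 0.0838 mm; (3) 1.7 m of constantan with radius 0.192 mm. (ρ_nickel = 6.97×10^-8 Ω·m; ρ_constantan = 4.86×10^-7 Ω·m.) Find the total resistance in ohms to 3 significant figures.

Seg 1: A = π(d/2)² = π(1.3700e-04 m)² = 5.896e-08 m²
R_1 = (6.97×10^-8)(2.39)/(5.896e-08) = 2.825 Ω
Seg 2: A = πr² = π(8.3800e-05 m)² = 2.206e-08 m²
R_2 = (6.97×10^-8)(2.6)/(2.206e-08) = 8.214 Ω
Seg 3: A = πr² = π(1.9200e-04 m)² = 1.158e-07 m²
R_3 = (4.86×10^-7)(1.7)/(1.158e-07) = 7.134 Ω
R_total = R_1 + R_2 + R_3 = 18.2 Ω

18.2 Ω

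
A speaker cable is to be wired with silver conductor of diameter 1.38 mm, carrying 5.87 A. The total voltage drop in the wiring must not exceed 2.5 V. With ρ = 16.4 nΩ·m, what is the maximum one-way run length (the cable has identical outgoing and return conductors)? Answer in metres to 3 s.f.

ρ = 16.4 nΩ·m = 1.64×10^-8 Ω·m
A = π(d/2)² = π(6.9000e-04 m)² = 1.496e-06 m²
L_max = V_max·A/(2·ρI) = (2.5)(1.496e-06)/(2×1.64×10^-8×5.87) = 19.4 m

19.4 m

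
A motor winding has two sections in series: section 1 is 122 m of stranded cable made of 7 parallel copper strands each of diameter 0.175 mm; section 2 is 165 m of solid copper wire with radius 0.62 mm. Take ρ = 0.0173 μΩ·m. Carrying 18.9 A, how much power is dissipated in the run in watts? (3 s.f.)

5320 W

ρ = 0.0173 μΩ·m = 1.73×10^-8 Ω·m
Section 1: A_strand = π(8.7500e-05)² = 2.405e-08 m²; R₁ = ρL/(N·A_s) = (1.73×10^-8)(122)/(7×2.405e-08) = 12.54 Ω
Section 2: A = πr² = π(6.2000e-04 m)² = 1.208e-06 m²
R₂ = (1.73×10^-8)(165)/(1.208e-06) = 2.364 Ω
R = R₁ + R₂ = 14.9 Ω
P = I²R = (18.9)² × 14.9 = 5320 W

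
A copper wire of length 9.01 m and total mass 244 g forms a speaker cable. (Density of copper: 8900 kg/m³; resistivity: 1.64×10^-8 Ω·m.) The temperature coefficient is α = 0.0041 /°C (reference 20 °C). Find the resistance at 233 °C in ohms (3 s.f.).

A = m/(density·L) = 0.244/(8900×9.01) = 3.0428e-06 m²
R = ρL/A = (1.64×10^-8)(9.01)/(3.0428e-06) = 0.04856 Ω
R(233 °C) = 0.04856 × (1 + 0.0041×213) = 0.0910 Ω

0.0910 Ω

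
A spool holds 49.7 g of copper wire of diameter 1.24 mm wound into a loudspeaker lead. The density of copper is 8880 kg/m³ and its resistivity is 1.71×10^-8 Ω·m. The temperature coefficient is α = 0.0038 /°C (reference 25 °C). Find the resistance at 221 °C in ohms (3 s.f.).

A = π(d/2)² = π(6.2000e-04 m)² = 1.2076e-06 m²
L = m/(density·A) = 0.0497/(8880×1.2076e-06) = 4.635 m
R = ρL/A = (1.71×10^-8)(4.635)/(1.2076e-06) = 0.06563 Ω
R(221 °C) = 0.06563 × (1 + 0.0038×196) = 0.115 Ω

0.115 Ω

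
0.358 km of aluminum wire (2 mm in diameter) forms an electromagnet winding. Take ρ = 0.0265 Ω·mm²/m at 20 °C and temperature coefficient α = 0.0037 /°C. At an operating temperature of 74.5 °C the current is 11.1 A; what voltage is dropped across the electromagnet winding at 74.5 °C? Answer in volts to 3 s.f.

ρ = 0.0265 Ω·mm²/m = 2.65×10^-8 Ω·m
A = π(d/2)² = π(1.0000e-03 m)² = 3.142e-06 m²
R₍20₎ = ρL/A = (2.65×10^-8)(358)/(3.142e-06) = 3.02 Ω
R₍74.5₎ = R₍20₎(1 + αΔT) = 3.02 × (1 + 0.0037×54.5) = 3.629 Ω
V = IR = 11.1 × 3.629 = 40.3 V

40.3 V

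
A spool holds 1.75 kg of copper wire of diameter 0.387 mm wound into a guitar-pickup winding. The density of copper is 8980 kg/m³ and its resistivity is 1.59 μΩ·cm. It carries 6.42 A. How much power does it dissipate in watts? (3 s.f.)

9230 W

ρ = 1.59 μΩ·cm = 1.59×10^-8 Ω·m
A = π(d/2)² = π(1.9350e-04 m)² = 1.1763e-07 m²
L = m/(density·A) = 1.75/(8980×1.1763e-07) = 1657 m
R = ρL/A = (1.59×10^-8)(1657)/(1.1763e-07) = 223.9 Ω
P = I²R = (6.42)² × 223.9 = 9230 W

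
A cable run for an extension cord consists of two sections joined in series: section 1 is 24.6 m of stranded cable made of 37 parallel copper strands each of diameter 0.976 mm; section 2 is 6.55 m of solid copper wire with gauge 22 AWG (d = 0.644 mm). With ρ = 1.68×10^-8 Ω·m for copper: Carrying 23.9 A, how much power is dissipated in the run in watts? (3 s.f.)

201 W

Section 1: A_strand = π(4.8800e-04)² = 7.482e-07 m²; R₁ = ρL/(N·A_s) = (1.68×10^-8)(24.6)/(37×7.482e-07) = 0.01493 Ω
Section 2: A = π(0.644/2 mm)² = π(3.2200e-04 m)² = 3.257e-07 m²
R₂ = (1.68×10^-8)(6.55)/(3.257e-07) = 0.3378 Ω
R = R₁ + R₂ = 0.3528 Ω
P = I²R = (23.9)² × 0.3528 = 201 W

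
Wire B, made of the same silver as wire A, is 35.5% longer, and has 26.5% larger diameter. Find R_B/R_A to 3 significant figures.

R ∝ L/d², so R_B/R_A = (1 + 35.5/100) × (1 + 26.5/100)⁻²
= 1.355 × 0.6249 = 0.847

0.847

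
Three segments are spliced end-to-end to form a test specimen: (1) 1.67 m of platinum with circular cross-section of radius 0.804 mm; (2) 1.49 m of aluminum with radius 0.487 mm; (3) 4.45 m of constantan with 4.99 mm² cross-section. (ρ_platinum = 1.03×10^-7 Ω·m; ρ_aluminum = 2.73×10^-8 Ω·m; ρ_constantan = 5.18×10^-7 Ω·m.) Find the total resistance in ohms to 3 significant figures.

0.601 Ω

Seg 1: A = πr² = π(8.0400e-04 m)² = 2.031e-06 m²
R_1 = (1.03×10^-7)(1.67)/(2.031e-06) = 0.0847 Ω
Seg 2: A = πr² = π(4.8700e-04 m)² = 7.451e-07 m²
R_2 = (2.73×10^-8)(1.49)/(7.451e-07) = 0.05459 Ω
Seg 3: A = 4.99 mm² = 4.990e-06 m²
R_3 = (5.18×10^-7)(4.45)/(4.990e-06) = 0.4619 Ω
R_total = R_1 + R_2 + R_3 = 0.601 Ω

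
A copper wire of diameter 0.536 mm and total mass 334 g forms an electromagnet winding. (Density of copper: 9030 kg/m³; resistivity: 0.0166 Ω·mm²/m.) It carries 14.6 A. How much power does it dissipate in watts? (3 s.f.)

ρ = 0.0166 Ω·mm²/m = 1.66×10^-8 Ω·m
A = π(d/2)² = π(2.6800e-04 m)² = 2.2564e-07 m²
L = m/(density·A) = 0.334/(9030×2.2564e-07) = 163.9 m
R = ρL/A = (1.66×10^-8)(163.9)/(2.2564e-07) = 12.06 Ω
P = I²R = (14.6)² × 12.06 = 2570 W

2570 W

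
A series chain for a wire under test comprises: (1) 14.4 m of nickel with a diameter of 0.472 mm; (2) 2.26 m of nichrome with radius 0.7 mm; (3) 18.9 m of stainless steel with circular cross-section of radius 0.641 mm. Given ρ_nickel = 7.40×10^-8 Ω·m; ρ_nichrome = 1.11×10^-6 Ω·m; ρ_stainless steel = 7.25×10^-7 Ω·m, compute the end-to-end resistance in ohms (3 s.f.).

18.3 Ω

Seg 1: A = π(d/2)² = π(2.3600e-04 m)² = 1.750e-07 m²
R_1 = (7.40×10^-8)(14.4)/(1.750e-07) = 6.09 Ω
Seg 2: A = πr² = π(7.0000e-04 m)² = 1.539e-06 m²
R_2 = (1.11×10^-6)(2.26)/(1.539e-06) = 1.63 Ω
Seg 3: A = πr² = π(6.4100e-04 m)² = 1.291e-06 m²
R_3 = (7.25×10^-7)(18.9)/(1.291e-06) = 10.62 Ω
R_total = R_1 + R_2 + R_3 = 18.3 Ω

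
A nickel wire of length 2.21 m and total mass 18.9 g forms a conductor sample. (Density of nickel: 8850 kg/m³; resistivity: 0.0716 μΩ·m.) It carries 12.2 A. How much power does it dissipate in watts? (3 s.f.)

24.4 W

ρ = 0.0716 μΩ·m = 7.16×10^-8 Ω·m
A = m/(density·L) = 0.0189/(8850×2.21) = 9.6633e-07 m²
R = ρL/A = (7.16×10^-8)(2.21)/(9.6633e-07) = 0.1637 Ω
P = I²R = (12.2)² × 0.1637 = 24.4 W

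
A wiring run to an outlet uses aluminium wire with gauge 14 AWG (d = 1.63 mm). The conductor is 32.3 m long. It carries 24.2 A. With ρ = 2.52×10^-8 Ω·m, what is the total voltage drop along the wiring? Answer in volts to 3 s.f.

9.44 V

A = π(1.63/2 mm)² = π(8.1500e-04 m)² = 2.087e-06 m²
R = ρL/A = (2.52×10^-8)(32.3)/(2.087e-06) = 0.3901 Ω
V = IR = 24.2 × 0.3901 = 9.44 V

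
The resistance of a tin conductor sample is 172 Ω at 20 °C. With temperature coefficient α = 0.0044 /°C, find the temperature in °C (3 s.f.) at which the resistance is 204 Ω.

R = R₀(1 + α(T − T₀)) ⇒ T = T₀ + (R/R₀ − 1)/α
T = 20 + (204/172 − 1)/0.0044 = 20 + (0.186)/0.0044 = 62.3 °C

62.3 °C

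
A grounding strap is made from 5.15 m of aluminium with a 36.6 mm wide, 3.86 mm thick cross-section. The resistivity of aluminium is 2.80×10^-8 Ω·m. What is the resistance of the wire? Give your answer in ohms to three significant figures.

0.00102 Ω

A = 36.6 × 3.86 mm² = 141 mm² = 1.413e-04 m²
R = ρL/A = (2.80×10^-8)(5.15 m)/(1.413e-04 m²) = 0.00102 Ω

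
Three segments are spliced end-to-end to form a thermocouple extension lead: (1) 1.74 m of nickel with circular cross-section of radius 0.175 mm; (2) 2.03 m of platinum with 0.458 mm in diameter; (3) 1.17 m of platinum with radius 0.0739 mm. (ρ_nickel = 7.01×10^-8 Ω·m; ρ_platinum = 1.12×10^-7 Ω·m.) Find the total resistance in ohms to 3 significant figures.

10.3 Ω

Seg 1: A = πr² = π(1.7500e-04 m)² = 9.621e-08 m²
R_1 = (7.01×10^-8)(1.74)/(9.621e-08) = 1.268 Ω
Seg 2: A = π(d/2)² = π(2.2900e-04 m)² = 1.647e-07 m²
R_2 = (1.12×10^-7)(2.03)/(1.647e-07) = 1.38 Ω
Seg 3: A = πr² = π(7.3900e-05 m)² = 1.716e-08 m²
R_3 = (1.12×10^-7)(1.17)/(1.716e-08) = 7.638 Ω
R_total = R_1 + R_2 + R_3 = 10.3 Ω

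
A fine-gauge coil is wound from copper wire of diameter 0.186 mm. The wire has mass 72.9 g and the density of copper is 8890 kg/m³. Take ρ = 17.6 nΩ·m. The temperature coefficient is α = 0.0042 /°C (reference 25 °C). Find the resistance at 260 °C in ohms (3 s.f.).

ρ = 17.6 nΩ·m = 1.76×10^-8 Ω·m
A = π(d/2)² = π(9.3000e-05 m)² = 2.7172e-08 m²
L = m/(density·A) = 0.0729/(8890×2.7172e-08) = 301.8 m
R = ρL/A = (1.76×10^-8)(301.8)/(2.7172e-08) = 195.5 Ω
R(260 °C) = 195.5 × (1 + 0.0042×235) = 388 Ω

388 Ω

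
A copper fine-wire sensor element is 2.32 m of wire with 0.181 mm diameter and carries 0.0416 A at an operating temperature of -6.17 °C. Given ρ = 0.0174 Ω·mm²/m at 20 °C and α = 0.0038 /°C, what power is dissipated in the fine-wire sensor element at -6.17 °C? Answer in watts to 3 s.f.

0.00245 W

ρ = 0.0174 Ω·mm²/m = 1.74×10^-8 Ω·m
A = π(d/2)² = π(9.0500e-05 m)² = 2.573e-08 m²
R₍20₎ = ρL/A = (1.74×10^-8)(2.32)/(2.573e-08) = 1.569 Ω
R₍-6.17₎ = R₍20₎(1 + αΔT) = 1.569 × (1 + 0.0038×-26.2) = 1.413 Ω
P = I²R = (0.0416)² × 1.413 = 0.00245 W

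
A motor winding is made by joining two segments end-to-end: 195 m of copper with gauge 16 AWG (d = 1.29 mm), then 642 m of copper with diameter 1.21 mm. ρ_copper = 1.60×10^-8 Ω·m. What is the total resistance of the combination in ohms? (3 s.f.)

Segment 1: A = π(1.29/2 mm)² = π(6.4500e-04 m)² = 1.307e-06 m²
R₁ = ρL/A = (1.60×10^-8)(195)/(1.307e-06) = 2.387 Ω
Segment 2: A = π(d/2)² = π(6.0500e-04 m)² = 1.150e-06 m²
R₂ = (1.60×10^-8)(642)/(1.150e-06) = 8.933 Ω
R = R₁ + R₂ = 11.3 Ω

11.3 Ω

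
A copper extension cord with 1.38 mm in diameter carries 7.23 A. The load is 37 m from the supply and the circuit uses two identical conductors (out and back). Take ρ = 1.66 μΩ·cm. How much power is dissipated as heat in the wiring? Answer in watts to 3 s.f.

ρ = 1.66 μΩ·cm = 1.66×10^-8 Ω·m
A = π(d/2)² = π(6.9000e-04 m)² = 1.496e-06 m²
Total conductor length (both ways) L = 2 × 37 = 74 m
R = ρL/A = (1.66×10^-8)(74)/(1.496e-06) = 0.8213 Ω
P = I²R = (7.23)² × 0.8213 = 42.9 W

42.9 W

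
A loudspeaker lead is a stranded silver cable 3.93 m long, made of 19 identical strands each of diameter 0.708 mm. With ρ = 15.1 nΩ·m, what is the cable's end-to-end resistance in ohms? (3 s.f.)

ρ = 15.1 nΩ·m = 1.51×10^-8 Ω·m
A_strand = π(3.5400e-04 m)² = 3.937e-07 m²
R_strand = ρL/A = (1.51×10^-8)(3.93)/(3.937e-07) = 0.1507 Ω
R_total = R_strand/N = 0.1507/19 = 0.00793 Ω

0.00793 Ω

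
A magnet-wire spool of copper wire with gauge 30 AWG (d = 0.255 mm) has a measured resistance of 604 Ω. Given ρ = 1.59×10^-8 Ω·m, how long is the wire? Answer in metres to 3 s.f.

A = π(0.255/2 mm)² = π(1.2750e-04 m)² = 5.107e-08 m²
L = RA/ρ = (604)(5.107e-08)/(1.59×10^-8) = 1940 m

1940 m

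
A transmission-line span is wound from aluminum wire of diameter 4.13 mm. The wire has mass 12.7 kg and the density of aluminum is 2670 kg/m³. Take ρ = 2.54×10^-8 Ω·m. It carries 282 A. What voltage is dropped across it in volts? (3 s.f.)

A = π(d/2)² = π(2.0650e-03 m)² = 1.3396e-05 m²
L = m/(density·A) = 12.7/(2670×1.3396e-05) = 355.1 m
R = ρL/A = (2.54×10^-8)(355.1)/(1.3396e-05) = 0.6732 Ω
V = IR = 282 × 0.6732 = 190 V

190 V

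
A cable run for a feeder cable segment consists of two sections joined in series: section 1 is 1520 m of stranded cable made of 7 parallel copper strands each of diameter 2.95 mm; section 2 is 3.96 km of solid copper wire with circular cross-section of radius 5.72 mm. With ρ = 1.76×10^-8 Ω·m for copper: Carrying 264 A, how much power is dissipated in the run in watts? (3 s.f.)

Section 1: A_strand = π(1.4750e-03)² = 6.835e-06 m²; R₁ = ρL/(N·A_s) = (1.76×10^-8)(1520)/(7×6.835e-06) = 0.5591 Ω
Section 2: A = πr² = π(5.7200e-03 m)² = 1.028e-04 m²
R₂ = (1.76×10^-8)(3960)/(1.028e-04) = 0.6781 Ω
R = R₁ + R₂ = 1.237 Ω
P = I²R = (264)² × 1.237 = 86200 W

86200 W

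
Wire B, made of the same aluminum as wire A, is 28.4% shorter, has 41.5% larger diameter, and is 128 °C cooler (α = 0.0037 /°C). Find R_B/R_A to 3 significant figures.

0.188

R ∝ ρL/d² with ρ ∝ (1+αΔT), so R_B/R_A = (1 − 28.4/100) × (1 + 41.5/100)⁻² × (1 − 0.0037×128)
= 0.716 × 0.4994 × 0.5264 = 0.188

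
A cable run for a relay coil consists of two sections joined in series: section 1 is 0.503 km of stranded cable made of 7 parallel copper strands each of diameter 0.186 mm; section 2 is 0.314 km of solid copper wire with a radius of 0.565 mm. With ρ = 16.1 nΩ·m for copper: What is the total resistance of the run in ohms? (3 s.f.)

ρ = 16.1 nΩ·m = 1.61×10^-8 Ω·m
Section 1: A_strand = π(9.3000e-05)² = 2.717e-08 m²; R₁ = ρL/(N·A_s) = (1.61×10^-8)(503)/(7×2.717e-08) = 42.58 Ω
Section 2: A = πr² = π(5.6500e-04 m)² = 1.003e-06 m²
R₂ = (1.61×10^-8)(314)/(1.003e-06) = 5.041 Ω
R = R₁ + R₂ = 47.6 Ω

47.6 Ω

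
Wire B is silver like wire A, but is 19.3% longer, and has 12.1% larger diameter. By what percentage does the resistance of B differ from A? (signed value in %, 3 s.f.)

-5.06%

R ∝ L/d², so R_B/R_A = (1 + 19.3/100) × (1 + 12.1/100)⁻²
= 1.193 × 0.7958 = 0.9494
(R_B − R_A)/R_A = 0.9494 − 1 = -5.06%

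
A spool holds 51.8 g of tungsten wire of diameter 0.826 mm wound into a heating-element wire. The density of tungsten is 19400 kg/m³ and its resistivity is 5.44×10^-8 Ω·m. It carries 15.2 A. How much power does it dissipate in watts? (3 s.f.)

117 W

A = π(d/2)² = π(4.1300e-04 m)² = 5.3586e-07 m²
L = m/(density·A) = 0.0518/(19400×5.3586e-07) = 4.983 m
R = ρL/A = (5.44×10^-8)(4.983)/(5.3586e-07) = 0.5059 Ω
P = I²R = (15.2)² × 0.5059 = 117 W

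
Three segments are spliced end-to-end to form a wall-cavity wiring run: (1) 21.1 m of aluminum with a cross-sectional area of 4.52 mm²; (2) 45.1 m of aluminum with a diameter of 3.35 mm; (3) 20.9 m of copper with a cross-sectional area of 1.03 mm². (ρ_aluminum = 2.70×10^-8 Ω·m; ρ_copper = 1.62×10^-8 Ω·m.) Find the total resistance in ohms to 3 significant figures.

0.593 Ω

Seg 1: A = 4.52 mm² = 4.520e-06 m²
R_1 = (2.70×10^-8)(21.1)/(4.520e-06) = 0.126 Ω
Seg 2: A = π(d/2)² = π(1.6750e-03 m)² = 8.814e-06 m²
R_2 = (2.70×10^-8)(45.1)/(8.814e-06) = 0.1382 Ω
Seg 3: A = 1.03 mm² = 1.030e-06 m²
R_3 = (1.62×10^-8)(20.9)/(1.030e-06) = 0.3287 Ω
R_total = R_1 + R_2 + R_3 = 0.593 Ω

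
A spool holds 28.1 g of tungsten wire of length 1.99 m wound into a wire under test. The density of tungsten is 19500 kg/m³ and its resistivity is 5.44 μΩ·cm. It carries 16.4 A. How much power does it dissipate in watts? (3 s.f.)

40.2 W

ρ = 5.44 μΩ·cm = 5.44×10^-8 Ω·m
A = m/(density·L) = 0.0281/(19500×1.99) = 7.2413e-07 m²
R = ρL/A = (5.44×10^-8)(1.99)/(7.2413e-07) = 0.1495 Ω
P = I²R = (16.4)² × 0.1495 = 40.2 W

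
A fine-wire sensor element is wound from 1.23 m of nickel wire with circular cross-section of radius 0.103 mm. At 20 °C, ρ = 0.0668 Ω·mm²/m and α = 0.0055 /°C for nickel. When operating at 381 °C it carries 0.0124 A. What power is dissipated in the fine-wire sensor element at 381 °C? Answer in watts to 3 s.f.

0.00113 W

ρ = 0.0668 Ω·mm²/m = 6.68×10^-8 Ω·m
A = πr² = π(1.0300e-04 m)² = 3.333e-08 m²
R₍20₎ = ρL/A = (6.68×10^-8)(1.23)/(3.333e-08) = 2.465 Ω
R₍381₎ = R₍20₎(1 + αΔT) = 2.465 × (1 + 0.0055×361) = 7.36 Ω
P = I²R = (0.0124)² × 7.36 = 0.00113 W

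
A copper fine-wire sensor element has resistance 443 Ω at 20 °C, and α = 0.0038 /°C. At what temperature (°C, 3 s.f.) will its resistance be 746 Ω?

R = R₀(1 + α(T − T₀)) ⇒ T = T₀ + (R/R₀ − 1)/α
T = 20 + (746/443 − 1)/0.0038 = 20 + (0.684)/0.0038 = 200 °C

200 °C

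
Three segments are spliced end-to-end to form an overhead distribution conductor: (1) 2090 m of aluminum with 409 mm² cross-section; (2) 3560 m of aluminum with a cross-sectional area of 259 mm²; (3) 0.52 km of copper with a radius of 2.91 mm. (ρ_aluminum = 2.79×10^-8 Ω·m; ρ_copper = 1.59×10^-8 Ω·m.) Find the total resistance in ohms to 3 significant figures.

0.837 Ω

Seg 1: A = 409 mm² = 4.090e-04 m²
R_1 = (2.79×10^-8)(2090)/(4.090e-04) = 0.1426 Ω
Seg 2: A = 259 mm² = 2.590e-04 m²
R_2 = (2.79×10^-8)(3560)/(2.590e-04) = 0.3835 Ω
Seg 3: A = πr² = π(2.9100e-03 m)² = 2.660e-05 m²
R_3 = (1.59×10^-8)(520)/(2.660e-05) = 0.3108 Ω
R_total = R_1 + R_2 + R_3 = 0.837 Ω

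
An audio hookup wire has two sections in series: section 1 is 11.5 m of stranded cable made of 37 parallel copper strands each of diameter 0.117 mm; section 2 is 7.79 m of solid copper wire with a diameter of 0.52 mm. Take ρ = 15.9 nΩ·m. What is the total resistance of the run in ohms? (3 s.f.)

1.04 Ω

ρ = 15.9 nΩ·m = 1.59×10^-8 Ω·m
Section 1: A_strand = π(5.8500e-05)² = 1.075e-08 m²; R₁ = ρL/(N·A_s) = (1.59×10^-8)(11.5)/(37×1.075e-08) = 0.4597 Ω
Section 2: A = π(d/2)² = π(2.6000e-04 m)² = 2.124e-07 m²
R₂ = (1.59×10^-8)(7.79)/(2.124e-07) = 0.5832 Ω
R = R₁ + R₂ = 1.04 Ω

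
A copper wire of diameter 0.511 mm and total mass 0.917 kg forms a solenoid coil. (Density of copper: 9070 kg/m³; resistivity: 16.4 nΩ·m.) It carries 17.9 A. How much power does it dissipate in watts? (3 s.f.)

12600 W

ρ = 16.4 nΩ·m = 1.64×10^-8 Ω·m
A = π(d/2)² = π(2.5550e-04 m)² = 2.0508e-07 m²
L = m/(density·A) = 0.917/(9070×2.0508e-07) = 493 m
R = ρL/A = (1.64×10^-8)(493)/(2.0508e-07) = 39.42 Ω
P = I²R = (17.9)² × 39.42 = 12600 W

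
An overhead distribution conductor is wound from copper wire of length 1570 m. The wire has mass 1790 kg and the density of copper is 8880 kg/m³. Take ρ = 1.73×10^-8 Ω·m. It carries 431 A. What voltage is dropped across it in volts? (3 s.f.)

91.2 V

A = m/(density·L) = 1790/(8880×1570) = 1.2839e-04 m²
R = ρL/A = (1.73×10^-8)(1570)/(1.2839e-04) = 0.2115 Ω
V = IR = 431 × 0.2115 = 91.2 V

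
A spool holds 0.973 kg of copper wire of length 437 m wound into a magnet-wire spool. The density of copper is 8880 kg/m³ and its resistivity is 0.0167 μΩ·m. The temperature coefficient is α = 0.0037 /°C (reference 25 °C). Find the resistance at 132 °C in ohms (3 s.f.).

40.6 Ω

ρ = 0.0167 μΩ·m = 1.67×10^-8 Ω·m
A = m/(density·L) = 0.973/(8880×437) = 2.5074e-07 m²
R = ρL/A = (1.67×10^-8)(437)/(2.5074e-07) = 29.11 Ω
R(132 °C) = 29.11 × (1 + 0.0037×107) = 40.6 Ω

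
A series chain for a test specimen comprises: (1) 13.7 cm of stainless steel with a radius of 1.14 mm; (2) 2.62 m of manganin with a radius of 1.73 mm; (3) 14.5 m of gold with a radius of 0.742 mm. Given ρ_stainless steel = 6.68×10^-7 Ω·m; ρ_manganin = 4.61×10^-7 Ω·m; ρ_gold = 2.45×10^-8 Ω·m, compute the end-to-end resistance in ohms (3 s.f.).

Seg 1: A = πr² = π(1.1400e-03 m)² = 4.083e-06 m²
R_1 = (6.68×10^-7)(0.137)/(4.083e-06) = 0.02241 Ω
Seg 2: A = πr² = π(1.7300e-03 m)² = 9.402e-06 m²
R_2 = (4.61×10^-7)(2.62)/(9.402e-06) = 0.1285 Ω
Seg 3: A = πr² = π(7.4200e-04 m)² = 1.730e-06 m²
R_3 = (2.45×10^-8)(14.5)/(1.730e-06) = 0.2054 Ω
R_total = R_1 + R_2 + R_3 = 0.356 Ω

0.356 Ω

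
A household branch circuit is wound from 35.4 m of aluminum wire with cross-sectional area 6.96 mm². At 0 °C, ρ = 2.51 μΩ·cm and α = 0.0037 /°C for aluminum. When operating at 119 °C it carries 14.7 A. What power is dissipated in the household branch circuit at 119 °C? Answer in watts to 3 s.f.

39.7 W

ρ = 2.51 μΩ·cm = 2.51×10^-8 Ω·m
A = 6.96 mm² = 6.960e-06 m²
R₍0₎ = ρL/A = (2.51×10^-8)(35.4)/(6.960e-06) = 0.1277 Ω
R₍119₎ = R₍0₎(1 + αΔT) = 0.1277 × (1 + 0.0037×119) = 0.1839 Ω
P = I²R = (14.7)² × 0.1839 = 39.7 W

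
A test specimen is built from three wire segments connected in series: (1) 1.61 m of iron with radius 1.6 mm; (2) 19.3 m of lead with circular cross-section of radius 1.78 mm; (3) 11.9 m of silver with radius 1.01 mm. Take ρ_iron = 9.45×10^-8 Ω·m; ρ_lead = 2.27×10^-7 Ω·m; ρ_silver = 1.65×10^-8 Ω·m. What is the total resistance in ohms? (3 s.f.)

0.520 Ω

Seg 1: A = πr² = π(1.6000e-03 m)² = 8.042e-06 m²
R_1 = (9.45×10^-8)(1.61)/(8.042e-06) = 0.01892 Ω
Seg 2: A = πr² = π(1.7800e-03 m)² = 9.954e-06 m²
R_2 = (2.27×10^-7)(19.3)/(9.954e-06) = 0.4401 Ω
Seg 3: A = πr² = π(1.0100e-03 m)² = 3.205e-06 m²
R_3 = (1.65×10^-8)(11.9)/(3.205e-06) = 0.06127 Ω
R_total = R_1 + R_2 + R_3 = 0.520 Ω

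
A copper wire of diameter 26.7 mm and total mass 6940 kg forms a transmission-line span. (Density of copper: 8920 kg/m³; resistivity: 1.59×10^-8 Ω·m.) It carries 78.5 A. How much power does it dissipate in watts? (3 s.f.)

243 W

A = π(d/2)² = π(1.3350e-02 m)² = 5.5990e-04 m²
L = m/(density·A) = 6940/(8920×5.5990e-04) = 1390 m
R = ρL/A = (1.59×10^-8)(1390)/(5.5990e-04) = 0.03946 Ω
P = I²R = (78.5)² × 0.03946 = 243 W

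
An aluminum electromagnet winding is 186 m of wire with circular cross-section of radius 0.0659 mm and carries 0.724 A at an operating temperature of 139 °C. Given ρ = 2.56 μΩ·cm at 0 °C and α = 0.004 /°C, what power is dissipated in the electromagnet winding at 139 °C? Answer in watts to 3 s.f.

285 W

ρ = 2.56 μΩ·cm = 2.56×10^-8 Ω·m
A = πr² = π(6.5900e-05 m)² = 1.364e-08 m²
R₍0₎ = ρL/A = (2.56×10^-8)(186)/(1.364e-08) = 349 Ω
R₍139₎ = R₍0₎(1 + αΔT) = 349 × (1 + 0.004×139) = 543.1 Ω
P = I²R = (0.724)² × 543.1 = 285 W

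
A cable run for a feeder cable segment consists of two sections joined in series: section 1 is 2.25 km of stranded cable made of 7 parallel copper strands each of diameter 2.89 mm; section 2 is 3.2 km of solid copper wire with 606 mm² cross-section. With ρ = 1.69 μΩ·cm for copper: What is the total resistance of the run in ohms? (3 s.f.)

ρ = 1.69 μΩ·cm = 1.69×10^-8 Ω·m
Section 1: A_strand = π(1.4450e-03)² = 6.560e-06 m²; R₁ = ρL/(N·A_s) = (1.69×10^-8)(2250)/(7×6.560e-06) = 0.8281 Ω
Section 2: A = 606 mm² = 6.060e-04 m²
R₂ = (1.69×10^-8)(3200)/(6.060e-04) = 0.08924 Ω
R = R₁ + R₂ = 0.917 Ω

0.917 Ω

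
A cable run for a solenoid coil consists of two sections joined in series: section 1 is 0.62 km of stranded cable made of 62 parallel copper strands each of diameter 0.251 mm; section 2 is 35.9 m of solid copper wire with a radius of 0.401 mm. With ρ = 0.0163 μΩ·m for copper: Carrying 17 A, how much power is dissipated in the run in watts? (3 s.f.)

1290 W

ρ = 0.0163 μΩ·m = 1.63×10^-8 Ω·m
Section 1: A_strand = π(1.2550e-04)² = 4.948e-08 m²; R₁ = ρL/(N·A_s) = (1.63×10^-8)(620)/(62×4.948e-08) = 3.294 Ω
Section 2: A = πr² = π(4.0100e-04 m)² = 5.052e-07 m²
R₂ = (1.63×10^-8)(35.9)/(5.052e-07) = 1.158 Ω
R = R₁ + R₂ = 4.453 Ω
P = I²R = (17)² × 4.453 = 1290 W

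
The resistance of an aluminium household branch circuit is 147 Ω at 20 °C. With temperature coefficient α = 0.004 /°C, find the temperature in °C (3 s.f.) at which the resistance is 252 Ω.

R = R₀(1 + α(T − T₀)) ⇒ T = T₀ + (R/R₀ − 1)/α
T = 20 + (252/147 − 1)/0.004 = 20 + (0.7143)/0.004 = 199 °C

199 °C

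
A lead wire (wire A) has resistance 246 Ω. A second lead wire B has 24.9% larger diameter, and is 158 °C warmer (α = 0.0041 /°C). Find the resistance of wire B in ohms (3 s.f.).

R ∝ ρL/d² with ρ ∝ (1+αΔT), so R_B/R_A = (1 + 24.9/100)⁻² × (1 + 0.0041×158)
= 0.641 × 1.648 = 1.056
R_B = 1.056 × 246 = 260 Ω

260 Ω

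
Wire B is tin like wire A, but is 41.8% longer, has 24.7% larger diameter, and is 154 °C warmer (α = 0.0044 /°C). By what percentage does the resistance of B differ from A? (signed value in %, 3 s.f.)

53.0%

R ∝ ρL/d² with ρ ∝ (1+αΔT), so R_B/R_A = (1 + 41.8/100) × (1 + 24.7/100)⁻² × (1 + 0.0044×154)
= 1.418 × 0.6431 × 1.678 = 1.53
(R_B − R_A)/R_A = 1.53 − 1 = 53.0%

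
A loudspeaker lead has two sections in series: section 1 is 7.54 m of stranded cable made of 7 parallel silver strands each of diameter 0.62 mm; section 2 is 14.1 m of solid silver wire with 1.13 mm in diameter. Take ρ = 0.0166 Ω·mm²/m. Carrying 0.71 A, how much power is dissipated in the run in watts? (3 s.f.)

ρ = 0.0166 Ω·mm²/m = 1.66×10^-8 Ω·m
Section 1: A_strand = π(3.1000e-04)² = 3.019e-07 m²; R₁ = ρL/(N·A_s) = (1.66×10^-8)(7.54)/(7×3.019e-07) = 0.05923 Ω
Section 2: A = π(d/2)² = π(5.6500e-04 m)² = 1.003e-06 m²
R₂ = (1.66×10^-8)(14.1)/(1.003e-06) = 0.2334 Ω
R = R₁ + R₂ = 0.2926 Ω
P = I²R = (0.71)² × 0.2926 = 0.148 W

0.148 W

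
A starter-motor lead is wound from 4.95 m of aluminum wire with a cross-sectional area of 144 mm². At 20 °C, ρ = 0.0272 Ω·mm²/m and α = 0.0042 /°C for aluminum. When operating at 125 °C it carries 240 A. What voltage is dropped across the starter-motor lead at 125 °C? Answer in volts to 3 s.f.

0.323 V

ρ = 0.0272 Ω·mm²/m = 2.72×10^-8 Ω·m
A = 144 mm² = 1.440e-04 m²
R₍20₎ = ρL/A = (2.72×10^-8)(4.95)/(1.440e-04) = 9.350×10^-4 Ω
R₍125₎ = R₍20₎(1 + αΔT) = 9.350×10^-4 × (1 + 0.0042×105) = 0.001347 Ω
V = IR = 240 × 0.001347 = 0.323 V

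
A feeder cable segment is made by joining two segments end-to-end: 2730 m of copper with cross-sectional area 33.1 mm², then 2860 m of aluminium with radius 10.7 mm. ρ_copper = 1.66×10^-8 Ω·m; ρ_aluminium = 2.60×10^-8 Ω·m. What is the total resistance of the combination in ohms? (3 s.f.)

1.58 Ω

Segment 1: A = 33.1 mm² = 3.310e-05 m²
R₁ = ρL/A = (1.66×10^-8)(2730)/(3.310e-05) = 1.369 Ω
Segment 2: A = πr² = π(1.0700e-02 m)² = 3.597e-04 m²
R₂ = (2.60×10^-8)(2860)/(3.597e-04) = 0.2067 Ω
R = R₁ + R₂ = 1.58 Ω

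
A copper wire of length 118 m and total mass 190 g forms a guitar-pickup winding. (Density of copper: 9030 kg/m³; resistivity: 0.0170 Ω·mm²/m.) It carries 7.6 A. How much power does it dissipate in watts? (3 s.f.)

650 W

ρ = 0.0170 Ω·mm²/m = 1.70×10^-8 Ω·m
A = m/(density·L) = 0.19/(9030×118) = 1.7831e-07 m²
R = ρL/A = (1.70×10^-8)(118)/(1.7831e-07) = 11.25 Ω
P = I²R = (7.6)² × 11.25 = 650 W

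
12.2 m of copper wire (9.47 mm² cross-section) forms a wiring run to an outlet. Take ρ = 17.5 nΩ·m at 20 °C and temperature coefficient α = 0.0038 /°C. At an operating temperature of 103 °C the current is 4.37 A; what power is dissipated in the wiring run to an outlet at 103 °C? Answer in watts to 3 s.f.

ρ = 17.5 nΩ·m = 1.75×10^-8 Ω·m
A = 9.47 mm² = 9.470e-06 m²
R₍20₎ = ρL/A = (1.75×10^-8)(12.2)/(9.470e-06) = 0.02254 Ω
R₍103₎ = R₍20₎(1 + αΔT) = 0.02254 × (1 + 0.0038×83) = 0.02966 Ω
P = I²R = (4.37)² × 0.02966 = 0.566 W

0.566 W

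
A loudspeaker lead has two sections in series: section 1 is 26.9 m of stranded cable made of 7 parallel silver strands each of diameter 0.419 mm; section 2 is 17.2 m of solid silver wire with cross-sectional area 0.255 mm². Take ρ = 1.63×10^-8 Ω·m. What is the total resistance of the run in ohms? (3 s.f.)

1.55 Ω

Section 1: A_strand = π(2.0950e-04)² = 1.379e-07 m²; R₁ = ρL/(N·A_s) = (1.63×10^-8)(26.9)/(7×1.379e-07) = 0.4543 Ω
Section 2: A = 0.255 mm² = 2.550e-07 m²
R₂ = (1.63×10^-8)(17.2)/(2.550e-07) = 1.099 Ω
R = R₁ + R₂ = 1.55 Ω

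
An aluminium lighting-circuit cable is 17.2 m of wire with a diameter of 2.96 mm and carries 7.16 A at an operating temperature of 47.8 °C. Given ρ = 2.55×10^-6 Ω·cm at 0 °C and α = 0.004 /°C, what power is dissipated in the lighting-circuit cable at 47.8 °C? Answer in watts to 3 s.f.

3.89 W

ρ = 2.55×10^-6 Ω·cm = 2.55×10^-8 Ω·m
A = π(d/2)² = π(1.4800e-03 m)² = 6.881e-06 m²
R₍0₎ = ρL/A = (2.55×10^-8)(17.2)/(6.881e-06) = 0.06374 Ω
R₍47.8₎ = R₍0₎(1 + αΔT) = 0.06374 × (1 + 0.004×47.8) = 0.07592 Ω
P = I²R = (7.16)² × 0.07592 = 3.89 W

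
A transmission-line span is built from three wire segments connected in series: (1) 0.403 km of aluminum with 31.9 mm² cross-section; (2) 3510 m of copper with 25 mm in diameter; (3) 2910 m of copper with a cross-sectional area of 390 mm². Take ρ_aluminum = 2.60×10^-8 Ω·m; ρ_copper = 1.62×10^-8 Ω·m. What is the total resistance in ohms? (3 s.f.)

0.565 Ω

Seg 1: A = 31.9 mm² = 3.190e-05 m²
R_1 = (2.60×10^-8)(403)/(3.190e-05) = 0.3285 Ω
Seg 2: A = π(d/2)² = π(1.2500e-02 m)² = 4.909e-04 m²
R_2 = (1.62×10^-8)(3510)/(4.909e-04) = 0.1158 Ω
Seg 3: A = 390 mm² = 3.900e-04 m²
R_3 = (1.62×10^-8)(2910)/(3.900e-04) = 0.1209 Ω
R_total = R_1 + R_2 + R_3 = 0.565 Ω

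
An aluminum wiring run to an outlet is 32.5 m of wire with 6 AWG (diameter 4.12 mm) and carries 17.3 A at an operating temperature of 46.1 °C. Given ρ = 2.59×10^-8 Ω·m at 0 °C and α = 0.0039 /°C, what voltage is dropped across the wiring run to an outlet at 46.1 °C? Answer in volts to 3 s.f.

1.29 V

A = π(4.12/2 mm)² = π(2.0600e-03 m)² = 1.333e-05 m²
R₍0₎ = ρL/A = (2.59×10^-8)(32.5)/(1.333e-05) = 0.06314 Ω
R₍46.1₎ = R₍0₎(1 + αΔT) = 0.06314 × (1 + 0.0039×46.1) = 0.07449 Ω
V = IR = 17.3 × 0.07449 = 1.29 V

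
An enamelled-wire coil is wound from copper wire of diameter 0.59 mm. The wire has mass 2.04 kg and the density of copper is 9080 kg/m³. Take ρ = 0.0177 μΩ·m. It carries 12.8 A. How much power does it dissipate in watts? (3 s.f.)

ρ = 0.0177 μΩ·m = 1.77×10^-8 Ω·m
A = π(d/2)² = π(2.9500e-04 m)² = 2.7340e-07 m²
L = m/(density·A) = 2.04/(9080×2.7340e-07) = 821.8 m
R = ρL/A = (1.77×10^-8)(821.8)/(2.7340e-07) = 53.2 Ω
P = I²R = (12.8)² × 53.2 = 8720 W

8720 W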